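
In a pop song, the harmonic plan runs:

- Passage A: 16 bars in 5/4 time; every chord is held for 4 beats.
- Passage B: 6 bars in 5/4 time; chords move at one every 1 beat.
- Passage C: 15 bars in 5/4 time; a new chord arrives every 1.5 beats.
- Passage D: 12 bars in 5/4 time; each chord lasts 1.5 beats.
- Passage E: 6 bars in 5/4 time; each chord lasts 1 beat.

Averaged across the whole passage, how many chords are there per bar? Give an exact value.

34/11 chords per bar

A: 16 × 5 = 80 beats ÷ 4 = 20 chords.
B: 6 × 5 = 30 beats ÷ 1 = 30 chords.
C: 15 × 5 = 75 beats ÷ 1.5 = 50 chords.
D: 12 × 5 = 60 beats ÷ 1.5 = 40 chords.
E: 6 × 5 = 30 beats ÷ 1 = 30 chords.
Overall: 170 chords over 55 bars → 170/55 = 34/11 chords per bar.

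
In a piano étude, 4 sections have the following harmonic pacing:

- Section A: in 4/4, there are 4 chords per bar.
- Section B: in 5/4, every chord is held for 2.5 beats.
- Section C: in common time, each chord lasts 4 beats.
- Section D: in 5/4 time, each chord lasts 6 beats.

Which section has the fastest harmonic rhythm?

Section A

A: 4 beats/bar ÷ 1 beat/chord = 4 chords/bar.
B: 5 beats/bar ÷ 2.5 beats/chord = 2 chords/bar.
C: 4 beats/bar ÷ 4 beats/chord = 1 chord/bar.
D: 5 beats/bar ÷ 6 beats/chord = 5/6 chords/bar.
Fastest is A at 4 chords/bar.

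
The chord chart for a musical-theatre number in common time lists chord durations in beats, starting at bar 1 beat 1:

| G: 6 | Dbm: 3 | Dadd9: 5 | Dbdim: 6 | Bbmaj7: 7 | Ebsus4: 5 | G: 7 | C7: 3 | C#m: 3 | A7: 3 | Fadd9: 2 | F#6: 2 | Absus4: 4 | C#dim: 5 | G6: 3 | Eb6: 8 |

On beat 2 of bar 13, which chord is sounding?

Fadd9

Beat 2 of bar 13 is beat (13−1)×4 + 2 = 50 overall.
Running totals: G ends at 6, Dbm ends at 9, Dadd9 ends at 14, Dbdim ends at 20, Bbmaj7 ends at 27, Ebsus4 ends at 32, G ends at 39, C7 ends at 42, C#m ends at 45, A7 ends at 48, Fadd9 ends at 50.
Beat 50 falls within Fadd9.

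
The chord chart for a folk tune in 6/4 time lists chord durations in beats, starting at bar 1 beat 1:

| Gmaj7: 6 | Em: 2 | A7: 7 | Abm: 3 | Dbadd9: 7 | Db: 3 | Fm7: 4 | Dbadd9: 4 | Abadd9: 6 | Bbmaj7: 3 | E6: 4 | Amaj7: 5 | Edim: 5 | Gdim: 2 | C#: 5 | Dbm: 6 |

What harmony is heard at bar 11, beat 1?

Gdim

Beat 1 of bar 11 is beat (11−1)×6 + 1 = 61 overall.
Running totals: Gmaj7 ends at 6, Em ends at 8, A7 ends at 15, Abm ends at 18, Dbadd9 ends at 25, Db ends at 28, Fm7 ends at 32, Dbadd9 ends at 36, Abadd9 ends at 42, Bbmaj7 ends at 45, E6 ends at 49, Amaj7 ends at 54, Edim ends at 59, Gdim ends at 61.
Beat 61 falls within Gdim.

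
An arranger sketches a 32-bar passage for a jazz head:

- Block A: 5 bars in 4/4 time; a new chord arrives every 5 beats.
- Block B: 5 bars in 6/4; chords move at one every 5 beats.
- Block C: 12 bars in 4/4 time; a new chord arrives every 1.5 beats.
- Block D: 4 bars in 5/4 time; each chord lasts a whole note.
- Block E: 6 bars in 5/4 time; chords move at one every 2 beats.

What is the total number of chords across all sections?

62 chords

A has 20 beats and chords last 5 each, so 4 chords.
B has 30 beats and chords last 5 each, so 6 chords.
C has 48 beats and chords last 1.5 each, so 32 chords.
D has 20 beats and chords last 4 each, so 5 chords.
E has 30 beats and chords last 2 each, so 15 chords.
Total: 4 + 6 + 32 + 5 + 15 = 62.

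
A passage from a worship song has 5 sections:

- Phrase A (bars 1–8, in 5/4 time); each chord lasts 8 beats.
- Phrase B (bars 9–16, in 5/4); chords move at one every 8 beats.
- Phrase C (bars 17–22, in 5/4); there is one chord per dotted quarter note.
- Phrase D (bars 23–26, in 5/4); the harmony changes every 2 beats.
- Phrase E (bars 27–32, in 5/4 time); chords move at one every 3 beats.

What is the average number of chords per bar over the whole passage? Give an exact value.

25/16 chords per bar

A: 8 × 5 = 40 beats ÷ 8 = 5 chords.
B: 8 × 5 = 40 beats ÷ 8 = 5 chords.
C: 6 × 5 = 30 beats ÷ 1.5 = 20 chords.
D: 4 × 5 = 20 beats ÷ 2 = 10 chords.
E: 6 × 5 = 30 beats ÷ 3 = 10 chords.
Overall: 50 chords over 32 bars → 50/32 = 25/16 chords per bar.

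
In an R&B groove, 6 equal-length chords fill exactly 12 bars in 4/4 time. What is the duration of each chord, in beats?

8 beats

12 bars × 4 beats/bar = 48 beats total.
48 beats ÷ 6 chords = 8 beats per chord.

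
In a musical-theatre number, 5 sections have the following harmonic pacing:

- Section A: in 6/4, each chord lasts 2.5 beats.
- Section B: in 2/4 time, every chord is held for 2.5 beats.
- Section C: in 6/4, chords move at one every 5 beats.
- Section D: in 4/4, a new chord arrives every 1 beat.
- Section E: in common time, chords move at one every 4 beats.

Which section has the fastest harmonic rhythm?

Section D

A: 6 beats/bar ÷ 2.5 beats/chord = 2.4 chords/bar.
B: 2 beats/bar ÷ 2.5 beats/chord = 0.8 chords/bar.
C: 6 beats/bar ÷ 5 beats/chord = 1.2 chords/bar.
D: 4 beats/bar ÷ 1 beat/chord = 4 chords/bar.
E: 4 beats/bar ÷ 4 beats/chord = 1 chord/bar.
Fastest is D at 4 chords/bar.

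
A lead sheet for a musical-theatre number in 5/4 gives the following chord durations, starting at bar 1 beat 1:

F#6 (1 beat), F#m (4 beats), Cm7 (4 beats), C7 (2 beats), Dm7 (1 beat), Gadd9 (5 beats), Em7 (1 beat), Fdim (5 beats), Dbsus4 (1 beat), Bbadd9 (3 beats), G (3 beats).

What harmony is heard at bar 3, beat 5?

Beat 5 of bar 3 is beat (3−1)×5 + 5 = 15 overall.
Running totals: F#6 ends at 1, F#m ends at 5, Cm7 ends at 9, C7 ends at 11, Dm7 ends at 12, Gadd9 ends at 17.
Beat 15 falls within Gadd9.

Gadd9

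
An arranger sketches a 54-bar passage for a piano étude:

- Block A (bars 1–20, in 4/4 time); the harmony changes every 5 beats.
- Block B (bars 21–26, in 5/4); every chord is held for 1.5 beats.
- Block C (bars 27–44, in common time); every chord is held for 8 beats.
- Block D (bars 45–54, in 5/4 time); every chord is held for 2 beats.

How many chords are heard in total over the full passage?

A: 20 bars × 4 beats = 80 beats; 5 beats/chord → 16 chords.
B: 6 bars × 5 beats = 30 beats; 1.5 beats/chord → 20 chords.
C: 18 bars × 4 beats = 72 beats; 8 beats/chord → 9 chords.
D: 10 bars × 5 beats = 50 beats; 2 beats/chord → 25 chords.
Total: 16 + 20 + 9 + 25 = 70.

70 chords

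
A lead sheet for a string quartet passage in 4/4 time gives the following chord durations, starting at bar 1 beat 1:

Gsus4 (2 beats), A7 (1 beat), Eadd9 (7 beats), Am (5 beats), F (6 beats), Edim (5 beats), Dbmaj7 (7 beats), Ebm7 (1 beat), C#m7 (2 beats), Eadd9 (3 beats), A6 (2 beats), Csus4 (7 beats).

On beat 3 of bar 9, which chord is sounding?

Beat 3 of bar 9 is beat (9−1)×4 + 3 = 35 overall.
Running totals: Gsus4 ends at 2, A7 ends at 3, Eadd9 ends at 10, Am ends at 15, F ends at 21, Edim ends at 26, Dbmaj7 ends at 33, Ebm7 ends at 34, C#m7 ends at 36.
Beat 35 falls within C#m7.

C#m7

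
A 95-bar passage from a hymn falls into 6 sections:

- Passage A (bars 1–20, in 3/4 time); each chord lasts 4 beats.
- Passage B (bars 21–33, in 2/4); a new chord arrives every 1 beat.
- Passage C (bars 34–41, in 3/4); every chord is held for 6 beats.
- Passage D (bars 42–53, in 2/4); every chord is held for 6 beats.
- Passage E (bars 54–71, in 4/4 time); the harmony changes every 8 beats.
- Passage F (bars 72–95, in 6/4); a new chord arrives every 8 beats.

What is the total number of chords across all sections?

A: 20·3 = 60 beats, 60/4 = 15 chords.
B: 13·2 = 26 beats, 26/1 = 26 chords.
C: 8·3 = 24 beats, 24/6 = 4 chords.
D: 12·2 = 24 beats, 24/6 = 4 chords.
E: 18·4 = 72 beats, 72/8 = 9 chords.
F: 24·6 = 144 beats, 144/8 = 18 chords.
Total: 15 + 26 + 4 + 4 + 9 + 18 = 76.

76 chords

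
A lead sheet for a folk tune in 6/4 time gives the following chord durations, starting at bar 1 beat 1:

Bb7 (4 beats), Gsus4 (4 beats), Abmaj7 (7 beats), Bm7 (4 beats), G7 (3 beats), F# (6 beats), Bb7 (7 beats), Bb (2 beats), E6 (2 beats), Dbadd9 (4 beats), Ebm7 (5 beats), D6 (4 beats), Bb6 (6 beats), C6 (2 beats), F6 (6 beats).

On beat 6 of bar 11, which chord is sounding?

F6

Beat 6 of bar 11 is beat (11−1)×6 + 6 = 66 overall.
Running totals: Bb7 ends at 4, Gsus4 ends at 8, Abmaj7 ends at 15, Bm7 ends at 19, G7 ends at 22, F# ends at 28, Bb7 ends at 35, Bb ends at 37, E6 ends at 39, Dbadd9 ends at 43, Ebm7 ends at 48, D6 ends at 52, Bb6 ends at 58, C6 ends at 60, F6 ends at 66.
Beat 66 falls within F6.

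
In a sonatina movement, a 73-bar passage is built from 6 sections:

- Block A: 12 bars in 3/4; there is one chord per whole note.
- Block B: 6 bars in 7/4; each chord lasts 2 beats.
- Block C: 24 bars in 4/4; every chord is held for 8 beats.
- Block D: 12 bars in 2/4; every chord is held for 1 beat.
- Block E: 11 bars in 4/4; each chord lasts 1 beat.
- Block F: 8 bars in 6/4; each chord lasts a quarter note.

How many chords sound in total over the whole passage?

158 chords

A has 36 beats and chords last 4 each, so 9 chords.
B has 42 beats and chords last 2 each, so 21 chords.
C has 96 beats and chords last 8 each, so 12 chords.
D has 24 beats and chords last 1 each, so 24 chords.
E has 44 beats and chords last 1 each, so 44 chords.
F has 48 beats and chords last 1 each, so 48 chords.
Total: 9 + 21 + 12 + 24 + 44 + 48 = 158.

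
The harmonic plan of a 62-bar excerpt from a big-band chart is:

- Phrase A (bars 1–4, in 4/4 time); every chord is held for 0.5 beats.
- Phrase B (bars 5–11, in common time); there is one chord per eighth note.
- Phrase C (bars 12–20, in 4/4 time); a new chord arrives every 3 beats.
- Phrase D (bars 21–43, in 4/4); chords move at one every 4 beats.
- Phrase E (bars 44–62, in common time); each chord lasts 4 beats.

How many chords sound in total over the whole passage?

142 chords

A has 16 beats and chords last 0.5 each, so 32 chords.
B has 28 beats and chords last 0.5 each, so 56 chords.
C has 36 beats and chords last 3 each, so 12 chords.
D has 92 beats and chords last 4 each, so 23 chords.
E has 76 beats and chords last 4 each, so 19 chords.
Total: 32 + 56 + 12 + 23 + 19 = 142.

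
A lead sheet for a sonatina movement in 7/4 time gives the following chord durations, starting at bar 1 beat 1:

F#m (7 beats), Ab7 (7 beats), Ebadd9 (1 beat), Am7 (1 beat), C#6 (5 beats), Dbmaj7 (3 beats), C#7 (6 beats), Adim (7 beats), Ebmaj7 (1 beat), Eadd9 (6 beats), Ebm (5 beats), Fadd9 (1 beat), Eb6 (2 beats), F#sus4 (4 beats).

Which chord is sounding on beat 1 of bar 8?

Beat 1 of bar 8 is beat (8−1)×7 + 1 = 50 overall.
Running totals: F#m ends at 7, Ab7 ends at 14, Ebadd9 ends at 15, Am7 ends at 16, C#6 ends at 21, Dbmaj7 ends at 24, C#7 ends at 30, Adim ends at 37, Ebmaj7 ends at 38, Eadd9 ends at 44, Ebm ends at 49, Fadd9 ends at 50.
Beat 50 falls within Fadd9.

Fadd9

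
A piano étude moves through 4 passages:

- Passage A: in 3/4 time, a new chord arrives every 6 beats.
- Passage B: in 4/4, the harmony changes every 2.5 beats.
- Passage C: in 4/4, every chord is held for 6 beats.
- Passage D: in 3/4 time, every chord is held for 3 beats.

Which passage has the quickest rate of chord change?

A: each chord is 6 beats in 3/4, so 0.5 per bar.
B: each chord is 2.5 beats in 4/4, so 1.6 per bar.
C: each chord is 6 beats in 4/4, so 2/3 per bar.
D: each chord is 3 beats in 3/4, so 1 per bar.
Fastest is B at 1.6 chords/bar.

Passage B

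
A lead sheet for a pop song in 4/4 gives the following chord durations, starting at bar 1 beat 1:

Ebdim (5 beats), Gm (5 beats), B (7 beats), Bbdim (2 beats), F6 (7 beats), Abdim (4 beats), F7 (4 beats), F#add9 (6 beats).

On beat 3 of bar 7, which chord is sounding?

Abdim

Beat 3 of bar 7 is beat (7−1)×4 + 3 = 27 overall.
Running totals: Ebdim ends at 5, Gm ends at 10, B ends at 17, Bbdim ends at 19, F6 ends at 26, Abdim ends at 30.
Beat 27 falls within Abdim.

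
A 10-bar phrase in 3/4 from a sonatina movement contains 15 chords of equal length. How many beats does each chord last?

2 beats

10 bars × 3 beats/bar = 30 beats total.
30 beats ÷ 15 chords = 2 beats per chord.
(That is a half note.)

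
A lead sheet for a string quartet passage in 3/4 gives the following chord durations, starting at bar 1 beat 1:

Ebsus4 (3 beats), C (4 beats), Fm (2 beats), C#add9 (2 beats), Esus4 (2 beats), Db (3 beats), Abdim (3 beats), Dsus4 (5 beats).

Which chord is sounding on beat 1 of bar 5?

Beat 1 of bar 5 is beat (5−1)×3 + 1 = 13 overall.
Running totals: Ebsus4 ends at 3, C ends at 7, Fm ends at 9, C#add9 ends at 11, Esus4 ends at 13.
Beat 13 falls within Esus4.

Esus4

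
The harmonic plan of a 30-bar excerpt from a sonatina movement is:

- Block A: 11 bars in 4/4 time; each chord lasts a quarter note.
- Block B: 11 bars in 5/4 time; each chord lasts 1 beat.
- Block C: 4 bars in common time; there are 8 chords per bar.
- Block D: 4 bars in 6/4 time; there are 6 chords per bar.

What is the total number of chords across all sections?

155 chords

A: 11·4 = 44 beats, 44/1 = 44 chords.
B: 11·5 = 55 beats, 55/1 = 55 chords.
C: 4·4 = 16 beats, 16/0.5 = 32 chords.
D: 4·6 = 24 beats, 24/1 = 24 chords.
Total: 44 + 55 + 32 + 24 = 155.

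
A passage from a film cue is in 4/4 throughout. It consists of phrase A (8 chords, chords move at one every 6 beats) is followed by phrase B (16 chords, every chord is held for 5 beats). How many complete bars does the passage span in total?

A: 8 × 6 = 48 beats = 12 bars.
B: 16 × 5 = 80 beats = 20 bars.
Total: 12 + 20 = 32 bars.

32 bars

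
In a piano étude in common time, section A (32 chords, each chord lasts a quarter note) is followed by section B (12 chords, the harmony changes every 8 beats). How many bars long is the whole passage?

A: 32 × 1 = 32 beats = 8 bars.
B: 12 × 8 = 96 beats = 24 bars.
Total: 8 + 24 = 32 bars.

32 bars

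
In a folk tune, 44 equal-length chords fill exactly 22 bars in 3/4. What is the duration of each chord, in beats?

22 bars × 3 beats/bar = 66 beats total.
66 beats ÷ 44 chords = 1.5 beats per chord.
(That is a dotted quarter note.)

1.5 beats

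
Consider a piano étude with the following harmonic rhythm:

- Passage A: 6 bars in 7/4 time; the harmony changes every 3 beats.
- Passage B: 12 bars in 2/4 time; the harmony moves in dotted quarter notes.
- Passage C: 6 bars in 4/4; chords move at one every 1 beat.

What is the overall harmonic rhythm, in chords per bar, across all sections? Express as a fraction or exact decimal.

A: 6 bars of 7 beats is 42 beats; at 3 beats each that's 14 chords.
B: 12 bars of 2 beats is 24 beats; at 1.5 beats each that's 16 chords.
C: 6 bars of 4 beats is 24 beats; at 1 beat each that's 24 chords.
Overall: 54 chords over 24 bars → 54/24 = 2.25 chords per bar.

2.25 chords per bar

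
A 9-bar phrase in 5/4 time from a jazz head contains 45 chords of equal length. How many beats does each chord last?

9 bars × 5 beats/bar = 45 beats total.
45 beats ÷ 45 chords = 1 beats per chord.
(That is a quarter note.)

1 beat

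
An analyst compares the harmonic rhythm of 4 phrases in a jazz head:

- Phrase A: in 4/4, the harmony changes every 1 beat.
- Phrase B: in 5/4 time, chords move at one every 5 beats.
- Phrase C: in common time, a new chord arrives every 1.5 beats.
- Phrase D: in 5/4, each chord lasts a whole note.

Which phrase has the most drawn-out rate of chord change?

A: each chord is 1 beat in 4/4, so 4 per bar.
B: each chord is 5 beats in 5/4, so 1 per bar.
C: each chord is 1.5 beats in 4/4, so 8/3 per bar.
D: each chord is 4 beats in 5/4, so 1.25 per bar.
Slowest is B at 1 chords/bar.

Phrase B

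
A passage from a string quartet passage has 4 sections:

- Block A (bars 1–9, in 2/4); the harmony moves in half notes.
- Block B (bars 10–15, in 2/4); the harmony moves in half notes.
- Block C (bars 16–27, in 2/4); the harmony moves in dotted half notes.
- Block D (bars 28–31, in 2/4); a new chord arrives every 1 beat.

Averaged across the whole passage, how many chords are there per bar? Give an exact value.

A: 9 × 2 = 18 beats ÷ 2 = 9 chords.
B: 6 × 2 = 12 beats ÷ 2 = 6 chords.
C: 12 × 2 = 24 beats ÷ 3 = 8 chords.
D: 4 × 2 = 8 beats ÷ 1 = 8 chords.
Overall: 31 chords over 31 bars → 31/31 = 1 chords per bar.

1 chords per bar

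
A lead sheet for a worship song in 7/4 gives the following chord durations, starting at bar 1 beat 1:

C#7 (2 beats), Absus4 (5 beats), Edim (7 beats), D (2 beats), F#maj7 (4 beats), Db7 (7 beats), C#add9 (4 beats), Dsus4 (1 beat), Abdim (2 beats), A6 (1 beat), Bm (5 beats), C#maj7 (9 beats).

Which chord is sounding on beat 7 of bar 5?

A6

Beat 7 of bar 5 is beat (5−1)×7 + 7 = 35 overall.
Running totals: C#7 ends at 2, Absus4 ends at 7, Edim ends at 14, D ends at 16, F#maj7 ends at 20, Db7 ends at 27, C#add9 ends at 31, Dsus4 ends at 32, Abdim ends at 34, A6 ends at 35.
Beat 35 falls within A6.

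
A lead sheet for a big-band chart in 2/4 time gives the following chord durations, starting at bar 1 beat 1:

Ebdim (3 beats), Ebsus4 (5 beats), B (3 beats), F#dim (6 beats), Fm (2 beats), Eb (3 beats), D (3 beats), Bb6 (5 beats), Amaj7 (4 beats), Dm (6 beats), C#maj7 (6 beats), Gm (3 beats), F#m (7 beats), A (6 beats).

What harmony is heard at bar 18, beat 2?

Dm

Beat 2 of bar 18 is beat (18−1)×2 + 2 = 36 overall.
Running totals: Ebdim ends at 3, Ebsus4 ends at 8, B ends at 11, F#dim ends at 17, Fm ends at 19, Eb ends at 22, D ends at 25, Bb6 ends at 30, Amaj7 ends at 34, Dm ends at 40.
Beat 36 falls within Dm.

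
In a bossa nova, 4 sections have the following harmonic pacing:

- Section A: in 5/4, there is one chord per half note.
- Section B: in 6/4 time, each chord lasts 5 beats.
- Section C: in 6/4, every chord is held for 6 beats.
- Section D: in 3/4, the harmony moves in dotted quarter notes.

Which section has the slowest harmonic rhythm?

Section C

A: 5 beats/bar ÷ 2 beats/chord = 2.5 chords/bar.
B: 6 beats/bar ÷ 5 beats/chord = 1.2 chords/bar.
C: 6 beats/bar ÷ 6 beats/chord = 1 chord/bar.
D: 3 beats/bar ÷ 1.5 beats/chord = 2 chords/bar.
Slowest is C at 1 chords/bar.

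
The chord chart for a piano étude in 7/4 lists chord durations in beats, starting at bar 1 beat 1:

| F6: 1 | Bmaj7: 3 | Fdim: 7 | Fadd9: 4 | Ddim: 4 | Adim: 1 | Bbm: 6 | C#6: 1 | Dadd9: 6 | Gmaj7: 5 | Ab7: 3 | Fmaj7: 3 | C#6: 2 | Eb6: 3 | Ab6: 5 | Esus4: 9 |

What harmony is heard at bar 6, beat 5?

Ab7

Beat 5 of bar 6 is beat (6−1)×7 + 5 = 40 overall.
Running totals: F6 ends at 1, Bmaj7 ends at 4, Fdim ends at 11, Fadd9 ends at 15, Ddim ends at 19, Adim ends at 20, Bbm ends at 26, C#6 ends at 27, Dadd9 ends at 33, Gmaj7 ends at 38, Ab7 ends at 41.
Beat 40 falls within Ab7.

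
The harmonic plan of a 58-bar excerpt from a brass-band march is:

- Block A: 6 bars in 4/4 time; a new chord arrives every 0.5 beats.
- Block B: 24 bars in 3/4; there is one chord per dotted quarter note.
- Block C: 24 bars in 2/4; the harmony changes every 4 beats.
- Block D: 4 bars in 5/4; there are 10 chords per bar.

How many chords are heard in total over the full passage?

A: 6·4 = 24 beats, 24/0.5 = 48 chords.
B: 24·3 = 72 beats, 72/1.5 = 48 chords.
C: 24·2 = 48 beats, 48/4 = 12 chords.
D: 4·5 = 20 beats, 20/0.5 = 40 chords.
Total: 48 + 48 + 12 + 40 = 148.

148 chords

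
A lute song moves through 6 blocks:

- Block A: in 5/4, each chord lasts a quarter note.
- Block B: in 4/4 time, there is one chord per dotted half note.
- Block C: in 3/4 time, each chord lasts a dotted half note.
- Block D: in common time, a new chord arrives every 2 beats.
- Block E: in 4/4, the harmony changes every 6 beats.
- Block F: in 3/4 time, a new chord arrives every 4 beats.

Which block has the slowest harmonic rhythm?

A: each chord is 1 beat in 5/4, so 5 per bar.
B: each chord is 3 beats in 4/4, so 4/3 per bar.
C: each chord is 3 beats in 3/4, so 1 per bar.
D: each chord is 2 beats in 4/4, so 2 per bar.
E: each chord is 6 beats in 4/4, so 2/3 per bar.
F: each chord is 4 beats in 3/4, so 0.75 per bar.
Slowest is E at 2/3 chords/bar.

Block E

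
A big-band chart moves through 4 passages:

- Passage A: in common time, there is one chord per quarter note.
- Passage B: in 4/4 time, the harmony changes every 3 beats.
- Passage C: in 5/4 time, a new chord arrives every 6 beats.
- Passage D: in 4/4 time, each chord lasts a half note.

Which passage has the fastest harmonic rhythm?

A: 4 beats/bar ÷ 1 beat/chord = 4 chords/bar.
B: 4 beats/bar ÷ 3 beats/chord = 4/3 chords/bar.
C: 5 beats/bar ÷ 6 beats/chord = 5/6 chords/bar.
D: 4 beats/bar ÷ 2 beats/chord = 2 chords/bar.
Fastest is A at 4 chords/bar.

Passage A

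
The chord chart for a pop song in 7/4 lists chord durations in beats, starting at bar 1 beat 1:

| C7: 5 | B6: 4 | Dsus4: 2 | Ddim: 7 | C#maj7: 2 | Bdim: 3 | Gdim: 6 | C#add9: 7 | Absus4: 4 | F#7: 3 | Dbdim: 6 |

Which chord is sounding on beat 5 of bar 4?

Gdim

Beat 5 of bar 4 is beat (4−1)×7 + 5 = 26 overall.
Running totals: C7 ends at 5, B6 ends at 9, Dsus4 ends at 11, Ddim ends at 18, C#maj7 ends at 20, Bdim ends at 23, Gdim ends at 29.
Beat 26 falls within Gdim.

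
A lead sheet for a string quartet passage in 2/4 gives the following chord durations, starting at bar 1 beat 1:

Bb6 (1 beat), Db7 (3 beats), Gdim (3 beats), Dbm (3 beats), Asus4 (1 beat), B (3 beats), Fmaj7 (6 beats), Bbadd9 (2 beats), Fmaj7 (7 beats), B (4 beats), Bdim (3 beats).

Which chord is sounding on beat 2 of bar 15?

Beat 2 of bar 15 is beat (15−1)×2 + 2 = 30 overall.
Running totals: Bb6 ends at 1, Db7 ends at 4, Gdim ends at 7, Dbm ends at 10, Asus4 ends at 11, B ends at 14, Fmaj7 ends at 20, Bbadd9 ends at 22, Fmaj7 ends at 29, B ends at 33.
Beat 30 falls within B.

B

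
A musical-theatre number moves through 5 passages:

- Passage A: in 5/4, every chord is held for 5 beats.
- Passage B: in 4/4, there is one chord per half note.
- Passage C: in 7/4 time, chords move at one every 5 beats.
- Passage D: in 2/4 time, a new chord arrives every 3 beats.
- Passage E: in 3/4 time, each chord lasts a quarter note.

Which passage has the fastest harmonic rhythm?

A: 5/5 = 1 chord/bar.
B: 4/2 = 2 chords/bar.
C: 7/5 = 1.4 chords/bar.
D: 2/3 = 2/3 chords/bar.
E: 3/1 = 3 chords/bar.
Fastest is E at 3 chords/bar.

Passage E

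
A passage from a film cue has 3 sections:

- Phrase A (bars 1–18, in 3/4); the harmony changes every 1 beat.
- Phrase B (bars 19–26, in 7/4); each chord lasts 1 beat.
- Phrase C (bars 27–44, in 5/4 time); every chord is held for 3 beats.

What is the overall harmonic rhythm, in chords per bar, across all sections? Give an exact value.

A: 18 bars of 3 beats is 54 beats; at 1 beat each that's 54 chords.
B: 8 bars of 7 beats is 56 beats; at 1 beat each that's 56 chords.
C: 18 bars of 5 beats is 90 beats; at 3 beats each that's 30 chords.
Overall: 140 chords over 44 bars → 140/44 = 35/11 chords per bar.

35/11 chords per bar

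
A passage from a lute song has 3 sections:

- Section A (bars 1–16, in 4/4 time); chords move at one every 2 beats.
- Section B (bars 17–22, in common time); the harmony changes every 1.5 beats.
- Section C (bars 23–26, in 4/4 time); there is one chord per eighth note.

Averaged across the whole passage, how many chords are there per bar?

A: 16 bars of 4 beats is 64 beats; at 2 beats each that's 32 chords.
B: 6 bars of 4 beats is 24 beats; at 1.5 beats each that's 16 chords.
C: 4 bars of 4 beats is 16 beats; at 0.5 beats each that's 32 chords.
Overall: 80 chords over 26 bars → 80/26 = 40/13 chords per bar.

40/13 chords per bar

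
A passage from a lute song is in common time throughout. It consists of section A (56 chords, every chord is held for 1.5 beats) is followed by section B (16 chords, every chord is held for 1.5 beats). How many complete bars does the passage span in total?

27 bars

A: 56 × 1.5 = 84 beats = 21 bars.
B: 16 × 1.5 = 24 beats = 6 bars.
Total: 21 + 6 = 27 bars.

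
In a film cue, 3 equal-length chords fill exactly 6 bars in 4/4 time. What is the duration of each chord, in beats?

8 beats

6 bars × 4 beats/bar = 24 beats total.
24 beats ÷ 3 chords = 8 beats per chord.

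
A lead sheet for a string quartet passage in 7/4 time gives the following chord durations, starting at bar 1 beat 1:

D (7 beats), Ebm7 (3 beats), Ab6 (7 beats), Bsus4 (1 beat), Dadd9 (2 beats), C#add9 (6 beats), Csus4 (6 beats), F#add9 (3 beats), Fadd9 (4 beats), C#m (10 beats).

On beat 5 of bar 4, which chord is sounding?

C#add9

Beat 5 of bar 4 is beat (4−1)×7 + 5 = 26 overall.
Running totals: D ends at 7, Ebm7 ends at 10, Ab6 ends at 17, Bsus4 ends at 18, Dadd9 ends at 20, C#add9 ends at 26.
Beat 26 falls within C#add9.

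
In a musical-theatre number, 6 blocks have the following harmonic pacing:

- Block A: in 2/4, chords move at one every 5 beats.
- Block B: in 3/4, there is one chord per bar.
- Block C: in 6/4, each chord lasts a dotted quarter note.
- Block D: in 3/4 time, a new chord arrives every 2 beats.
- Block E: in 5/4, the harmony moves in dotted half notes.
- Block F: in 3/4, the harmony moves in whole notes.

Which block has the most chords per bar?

Block C

A: 2/5 = 0.4 chords/bar.
B: 3/3 = 1 chord/bar.
C: 6/1.5 = 4 chords/bar.
D: 3/2 = 1.5 chords/bar.
E: 5/3 = 5/3 chords/bar.
F: 3/4 = 0.75 chords/bar.
Fastest is C at 4 chords/bar.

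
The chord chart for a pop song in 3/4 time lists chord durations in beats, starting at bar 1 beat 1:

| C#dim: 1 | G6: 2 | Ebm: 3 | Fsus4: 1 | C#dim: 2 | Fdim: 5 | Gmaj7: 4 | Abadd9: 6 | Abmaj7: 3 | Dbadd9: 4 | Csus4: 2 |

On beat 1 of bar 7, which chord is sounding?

Abadd9

Beat 1 of bar 7 is beat (7−1)×3 + 1 = 19 overall.
Running totals: C#dim ends at 1, G6 ends at 3, Ebm ends at 6, Fsus4 ends at 7, C#dim ends at 9, Fdim ends at 14, Gmaj7 ends at 18, Abadd9 ends at 24.
Beat 19 falls within Abadd9.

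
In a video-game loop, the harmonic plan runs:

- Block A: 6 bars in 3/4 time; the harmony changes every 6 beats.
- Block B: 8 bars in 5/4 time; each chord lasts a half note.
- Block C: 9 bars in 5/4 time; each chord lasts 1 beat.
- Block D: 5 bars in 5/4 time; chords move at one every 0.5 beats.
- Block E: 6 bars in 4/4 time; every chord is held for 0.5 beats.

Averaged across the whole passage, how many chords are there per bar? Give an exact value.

A: 6 bars of 3 beats is 18 beats; at 6 beats each that's 3 chords.
B: 8 bars of 5 beats is 40 beats; at 2 beats each that's 20 chords.
C: 9 bars of 5 beats is 45 beats; at 1 beat each that's 45 chords.
D: 5 bars of 5 beats is 25 beats; at 0.5 beats each that's 50 chords.
E: 6 bars of 4 beats is 24 beats; at 0.5 beats each that's 48 chords.
Overall: 166 chords over 34 bars → 166/34 = 83/17 chords per bar.

83/17 chords per bar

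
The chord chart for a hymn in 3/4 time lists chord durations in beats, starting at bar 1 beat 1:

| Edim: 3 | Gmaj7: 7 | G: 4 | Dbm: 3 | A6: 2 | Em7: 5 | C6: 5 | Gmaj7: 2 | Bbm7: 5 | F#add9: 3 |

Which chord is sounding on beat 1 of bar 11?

Beat 1 of bar 11 is beat (11−1)×3 + 1 = 31 overall.
Running totals: Edim ends at 3, Gmaj7 ends at 10, G ends at 14, Dbm ends at 17, A6 ends at 19, Em7 ends at 24, C6 ends at 29, Gmaj7 ends at 31.
Beat 31 falls within Gmaj7.

Gmaj7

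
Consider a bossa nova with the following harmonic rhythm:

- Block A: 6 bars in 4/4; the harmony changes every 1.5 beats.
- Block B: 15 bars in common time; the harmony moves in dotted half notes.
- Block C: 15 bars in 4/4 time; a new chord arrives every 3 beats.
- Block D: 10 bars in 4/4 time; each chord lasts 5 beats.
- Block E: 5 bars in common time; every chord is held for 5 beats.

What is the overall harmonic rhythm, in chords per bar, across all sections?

4/3 chords per bar

A: 6 × 4 = 24 beats ÷ 1.5 = 16 chords.
B: 15 × 4 = 60 beats ÷ 3 = 20 chords.
C: 15 × 4 = 60 beats ÷ 3 = 20 chords.
D: 10 × 4 = 40 beats ÷ 5 = 8 chords.
E: 5 × 4 = 20 beats ÷ 5 = 4 chords.
Overall: 68 chords over 51 bars → 68/51 = 4/3 chords per bar.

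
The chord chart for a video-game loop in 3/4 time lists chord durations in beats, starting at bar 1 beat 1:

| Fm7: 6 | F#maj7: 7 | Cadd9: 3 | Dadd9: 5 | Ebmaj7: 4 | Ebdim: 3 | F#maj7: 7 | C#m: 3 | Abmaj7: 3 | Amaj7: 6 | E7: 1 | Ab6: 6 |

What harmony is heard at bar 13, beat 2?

Beat 2 of bar 13 is beat (13−1)×3 + 2 = 38 overall.
Running totals: Fm7 ends at 6, F#maj7 ends at 13, Cadd9 ends at 16, Dadd9 ends at 21, Ebmaj7 ends at 25, Ebdim ends at 28, F#maj7 ends at 35, C#m ends at 38.
Beat 38 falls within C#m.

C#m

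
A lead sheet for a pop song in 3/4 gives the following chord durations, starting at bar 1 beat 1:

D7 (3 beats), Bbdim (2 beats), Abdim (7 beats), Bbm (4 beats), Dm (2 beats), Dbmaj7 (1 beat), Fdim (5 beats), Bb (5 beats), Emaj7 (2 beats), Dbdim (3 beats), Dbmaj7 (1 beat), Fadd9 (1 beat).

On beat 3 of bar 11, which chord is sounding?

Beat 3 of bar 11 is beat (11−1)×3 + 3 = 33 overall.
Running totals: D7 ends at 3, Bbdim ends at 5, Abdim ends at 12, Bbm ends at 16, Dm ends at 18, Dbmaj7 ends at 19, Fdim ends at 24, Bb ends at 29, Emaj7 ends at 31, Dbdim ends at 34.
Beat 33 falls within Dbdim.

Dbdim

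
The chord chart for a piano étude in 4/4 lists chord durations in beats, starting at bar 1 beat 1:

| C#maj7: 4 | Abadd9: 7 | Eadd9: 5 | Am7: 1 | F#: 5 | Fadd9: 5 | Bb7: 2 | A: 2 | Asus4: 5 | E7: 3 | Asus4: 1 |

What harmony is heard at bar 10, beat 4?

Beat 4 of bar 10 is beat (10−1)×4 + 4 = 40 overall.
Running totals: C#maj7 ends at 4, Abadd9 ends at 11, Eadd9 ends at 16, Am7 ends at 17, F# ends at 22, Fadd9 ends at 27, Bb7 ends at 29, A ends at 31, Asus4 ends at 36, E7 ends at 39, Asus4 ends at 40.
Beat 40 falls within Asus4.

Asus4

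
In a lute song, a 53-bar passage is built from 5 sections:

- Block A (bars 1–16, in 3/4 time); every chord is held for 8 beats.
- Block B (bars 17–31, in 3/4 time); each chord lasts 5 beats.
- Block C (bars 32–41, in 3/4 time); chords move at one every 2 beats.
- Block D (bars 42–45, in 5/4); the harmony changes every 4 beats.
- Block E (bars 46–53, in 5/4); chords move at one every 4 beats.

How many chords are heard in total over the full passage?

A: 16 bars × 3 beats = 48 beats; 8 beats/chord → 6 chords.
B: 15 bars × 3 beats = 45 beats; 5 beats/chord → 9 chords.
C: 10 bars × 3 beats = 30 beats; 2 beats/chord → 15 chords.
D: 4 bars × 5 beats = 20 beats; 4 beats/chord → 5 chords.
E: 8 bars × 5 beats = 40 beats; 4 beats/chord → 10 chords.
Total: 6 + 9 + 15 + 5 + 10 = 45.

45 chords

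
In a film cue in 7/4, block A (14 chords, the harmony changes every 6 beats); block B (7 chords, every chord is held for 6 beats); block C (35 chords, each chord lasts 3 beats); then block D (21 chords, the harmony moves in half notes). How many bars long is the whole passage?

39 bars

A: 14 × 6 = 84 beats = 12 bars.
B: 7 × 6 = 42 beats = 6 bars.
C: 35 × 3 = 105 beats = 15 bars.
D: 21 × 2 = 42 beats = 6 bars.
Total: 12 + 6 + 15 + 6 = 39 bars.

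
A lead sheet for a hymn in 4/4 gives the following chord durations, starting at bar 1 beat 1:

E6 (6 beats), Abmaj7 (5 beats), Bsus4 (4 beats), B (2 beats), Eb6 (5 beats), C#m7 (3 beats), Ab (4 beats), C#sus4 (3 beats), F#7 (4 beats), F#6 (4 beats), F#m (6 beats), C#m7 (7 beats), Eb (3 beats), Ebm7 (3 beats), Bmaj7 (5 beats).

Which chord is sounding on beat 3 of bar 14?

Beat 3 of bar 14 is beat (14−1)×4 + 3 = 55 overall.
Running totals: E6 ends at 6, Abmaj7 ends at 11, Bsus4 ends at 15, B ends at 17, Eb6 ends at 22, C#m7 ends at 25, Ab ends at 29, C#sus4 ends at 32, F#7 ends at 36, F#6 ends at 40, F#m ends at 46, C#m7 ends at 53, Eb ends at 56.
Beat 55 falls within Eb.

Eb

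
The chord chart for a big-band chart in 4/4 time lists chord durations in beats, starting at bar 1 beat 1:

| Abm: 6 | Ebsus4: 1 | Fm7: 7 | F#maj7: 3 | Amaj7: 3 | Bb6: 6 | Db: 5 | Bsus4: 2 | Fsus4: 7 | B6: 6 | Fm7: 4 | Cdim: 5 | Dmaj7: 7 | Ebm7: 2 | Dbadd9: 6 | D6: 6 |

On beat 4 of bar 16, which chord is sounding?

Beat 4 of bar 16 is beat (16−1)×4 + 4 = 64 overall.
Running totals: Abm ends at 6, Ebsus4 ends at 7, Fm7 ends at 14, F#maj7 ends at 17, Amaj7 ends at 20, Bb6 ends at 26, Db ends at 31, Bsus4 ends at 33, Fsus4 ends at 40, B6 ends at 46, Fm7 ends at 50, Cdim ends at 55, Dmaj7 ends at 62, Ebm7 ends at 64.
Beat 64 falls within Ebm7.

Ebm7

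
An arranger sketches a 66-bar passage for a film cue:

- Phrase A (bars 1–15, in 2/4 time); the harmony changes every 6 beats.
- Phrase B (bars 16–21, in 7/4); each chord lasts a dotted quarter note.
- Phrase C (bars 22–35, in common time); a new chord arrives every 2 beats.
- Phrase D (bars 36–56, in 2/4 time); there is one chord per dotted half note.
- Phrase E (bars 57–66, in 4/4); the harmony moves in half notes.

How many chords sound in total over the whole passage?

95 chords

A has 30 beats and chords last 6 each, so 5 chords.
B has 42 beats and chords last 1.5 each, so 28 chords.
C has 56 beats and chords last 2 each, so 28 chords.
D has 42 beats and chords last 3 each, so 14 chords.
E has 40 beats and chords last 2 each, so 20 chords.
Total: 5 + 28 + 28 + 14 + 20 = 95.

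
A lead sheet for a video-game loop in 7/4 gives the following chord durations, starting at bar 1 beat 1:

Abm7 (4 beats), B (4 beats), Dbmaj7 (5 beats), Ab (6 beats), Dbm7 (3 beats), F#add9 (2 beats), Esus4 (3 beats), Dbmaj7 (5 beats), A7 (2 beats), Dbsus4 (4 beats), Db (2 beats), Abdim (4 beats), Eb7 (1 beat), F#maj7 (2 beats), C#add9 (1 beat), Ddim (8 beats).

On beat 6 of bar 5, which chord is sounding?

Beat 6 of bar 5 is beat (5−1)×7 + 6 = 34 overall.
Running totals: Abm7 ends at 4, B ends at 8, Dbmaj7 ends at 13, Ab ends at 19, Dbm7 ends at 22, F#add9 ends at 24, Esus4 ends at 27, Dbmaj7 ends at 32, A7 ends at 34.
Beat 34 falls within A7.

A7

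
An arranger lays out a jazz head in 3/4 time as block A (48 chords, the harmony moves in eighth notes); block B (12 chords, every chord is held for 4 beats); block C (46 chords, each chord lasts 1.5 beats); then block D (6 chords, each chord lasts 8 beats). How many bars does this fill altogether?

A: 48 × 0.5 = 24 beats = 8 bars.
B: 12 × 4 = 48 beats = 16 bars.
C: 46 × 1.5 = 69 beats = 23 bars.
D: 6 × 8 = 48 beats = 16 bars.
Total: 8 + 16 + 23 + 16 = 63 bars.

63 bars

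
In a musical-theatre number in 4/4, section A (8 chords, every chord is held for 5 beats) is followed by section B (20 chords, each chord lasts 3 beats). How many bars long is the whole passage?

25 bars

A: 8 × 5 = 40 beats = 10 bars.
B: 20 × 3 = 60 beats = 15 bars.
Total: 10 + 15 = 25 bars.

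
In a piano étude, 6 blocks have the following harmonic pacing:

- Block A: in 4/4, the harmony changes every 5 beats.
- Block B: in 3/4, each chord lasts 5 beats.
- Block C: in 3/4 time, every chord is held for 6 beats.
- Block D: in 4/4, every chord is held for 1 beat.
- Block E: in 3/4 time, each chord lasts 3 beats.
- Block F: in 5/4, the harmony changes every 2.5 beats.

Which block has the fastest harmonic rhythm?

A: 4/5 = 0.8 chords/bar.
B: 3/5 = 0.6 chords/bar.
C: 3/6 = 0.5 chords/bar.
D: 4/1 = 4 chords/bar.
E: 3/3 = 1 chord/bar.
F: 5/2.5 = 2 chords/bar.
Fastest is D at 4 chords/bar.

Block D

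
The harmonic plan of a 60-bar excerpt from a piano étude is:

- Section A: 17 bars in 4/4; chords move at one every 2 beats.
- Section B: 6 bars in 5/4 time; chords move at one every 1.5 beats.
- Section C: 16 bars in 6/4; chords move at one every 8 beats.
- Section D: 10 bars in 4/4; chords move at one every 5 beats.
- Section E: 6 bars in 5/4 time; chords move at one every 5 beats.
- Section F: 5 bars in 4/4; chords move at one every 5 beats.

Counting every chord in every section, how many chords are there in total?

A: 17 bars × 4 beats = 68 beats; 2 beats/chord → 34 chords.
B: 6 bars × 5 beats = 30 beats; 1.5 beats/chord → 20 chords.
C: 16 bars × 6 beats = 96 beats; 8 beats/chord → 12 chords.
D: 10 bars × 4 beats = 40 beats; 5 beats/chord → 8 chords.
E: 6 bars × 5 beats = 30 beats; 5 beats/chord → 6 chords.
F: 5 bars × 4 beats = 20 beats; 5 beats/chord → 4 chords.
Total: 34 + 20 + 12 + 8 + 6 + 4 = 84.

84 chords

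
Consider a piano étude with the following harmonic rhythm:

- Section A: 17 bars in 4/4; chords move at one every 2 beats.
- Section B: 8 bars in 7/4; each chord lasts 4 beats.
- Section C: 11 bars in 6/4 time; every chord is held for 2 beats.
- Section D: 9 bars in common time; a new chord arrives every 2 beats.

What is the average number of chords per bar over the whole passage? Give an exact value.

A: 17 × 4 = 68 beats ÷ 2 = 34 chords.
B: 8 × 7 = 56 beats ÷ 4 = 14 chords.
C: 11 × 6 = 66 beats ÷ 2 = 33 chords.
D: 9 × 4 = 36 beats ÷ 2 = 18 chords.
Overall: 99 chords over 45 bars → 99/45 = 2.2 chords per bar.

2.2 chords per bar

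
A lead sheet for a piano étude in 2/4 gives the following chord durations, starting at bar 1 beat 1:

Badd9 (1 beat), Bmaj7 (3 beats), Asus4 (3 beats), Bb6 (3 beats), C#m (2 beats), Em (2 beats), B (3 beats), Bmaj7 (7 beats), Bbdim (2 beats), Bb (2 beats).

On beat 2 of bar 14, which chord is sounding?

Bb

Beat 2 of bar 14 is beat (14−1)×2 + 2 = 28 overall.
Running totals: Badd9 ends at 1, Bmaj7 ends at 4, Asus4 ends at 7, Bb6 ends at 10, C#m ends at 12, Em ends at 14, B ends at 17, Bmaj7 ends at 24, Bbdim ends at 26, Bb ends at 28.
Beat 28 falls within Bb.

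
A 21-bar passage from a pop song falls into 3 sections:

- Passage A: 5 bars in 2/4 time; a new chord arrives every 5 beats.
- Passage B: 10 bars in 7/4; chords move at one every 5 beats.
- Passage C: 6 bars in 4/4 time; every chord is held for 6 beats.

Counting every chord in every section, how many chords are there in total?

20 chords

A: 5 bars × 2 beats = 10 beats; 5 beats/chord → 2 chords.
B: 10 bars × 7 beats = 70 beats; 5 beats/chord → 14 chords.
C: 6 bars × 4 beats = 24 beats; 6 beats/chord → 4 chords.
Total: 2 + 14 + 4 = 20.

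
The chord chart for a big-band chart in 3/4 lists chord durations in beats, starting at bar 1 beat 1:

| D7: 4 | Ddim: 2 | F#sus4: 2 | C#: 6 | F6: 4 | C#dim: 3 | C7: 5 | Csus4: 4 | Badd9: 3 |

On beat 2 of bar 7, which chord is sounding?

Beat 2 of bar 7 is beat (7−1)×3 + 2 = 20 overall.
Running totals: D7 ends at 4, Ddim ends at 6, F#sus4 ends at 8, C# ends at 14, F6 ends at 18, C#dim ends at 21.
Beat 20 falls within C#dim.

C#dim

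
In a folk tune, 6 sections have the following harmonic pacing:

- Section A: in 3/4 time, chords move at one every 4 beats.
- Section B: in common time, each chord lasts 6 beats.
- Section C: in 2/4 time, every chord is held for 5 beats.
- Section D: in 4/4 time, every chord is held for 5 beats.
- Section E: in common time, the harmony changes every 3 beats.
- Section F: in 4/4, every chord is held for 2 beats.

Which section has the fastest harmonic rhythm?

A: 3 beats/bar ÷ 4 beats/chord = 0.75 chords/bar.
B: 4 beats/bar ÷ 6 beats/chord = 2/3 chords/bar.
C: 2 beats/bar ÷ 5 beats/chord = 0.4 chords/bar.
D: 4 beats/bar ÷ 5 beats/chord = 0.8 chords/bar.
E: 4 beats/bar ÷ 3 beats/chord = 4/3 chords/bar.
F: 4 beats/bar ÷ 2 beats/chord = 2 chords/bar.
Fastest is F at 2 chords/bar.

Section F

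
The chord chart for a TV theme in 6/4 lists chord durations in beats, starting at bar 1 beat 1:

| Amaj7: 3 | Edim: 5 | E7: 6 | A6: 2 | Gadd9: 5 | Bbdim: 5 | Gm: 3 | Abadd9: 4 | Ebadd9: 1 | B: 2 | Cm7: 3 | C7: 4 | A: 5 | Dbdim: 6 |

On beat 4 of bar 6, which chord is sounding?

Beat 4 of bar 6 is beat (6−1)×6 + 4 = 34 overall.
Running totals: Amaj7 ends at 3, Edim ends at 8, E7 ends at 14, A6 ends at 16, Gadd9 ends at 21, Bbdim ends at 26, Gm ends at 29, Abadd9 ends at 33, Ebadd9 ends at 34.
Beat 34 falls within Ebadd9.

Ebadd9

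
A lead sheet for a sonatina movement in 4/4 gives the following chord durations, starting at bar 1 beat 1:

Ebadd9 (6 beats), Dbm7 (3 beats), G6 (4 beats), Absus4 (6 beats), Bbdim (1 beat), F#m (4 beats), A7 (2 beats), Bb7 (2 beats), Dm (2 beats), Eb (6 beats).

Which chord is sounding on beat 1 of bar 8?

Beat 1 of bar 8 is beat (8−1)×4 + 1 = 29 overall.
Running totals: Ebadd9 ends at 6, Dbm7 ends at 9, G6 ends at 13, Absus4 ends at 19, Bbdim ends at 20, F#m ends at 24, A7 ends at 26, Bb7 ends at 28, Dm ends at 30.
Beat 29 falls within Dm.

Dm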